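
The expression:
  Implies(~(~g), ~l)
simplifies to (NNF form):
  ~g | ~l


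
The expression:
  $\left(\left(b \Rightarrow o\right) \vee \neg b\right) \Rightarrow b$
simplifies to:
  $b$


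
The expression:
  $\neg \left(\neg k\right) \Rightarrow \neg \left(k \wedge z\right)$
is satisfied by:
  {k: False, z: False}
  {z: True, k: False}
  {k: True, z: False}


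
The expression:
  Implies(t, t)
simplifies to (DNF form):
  True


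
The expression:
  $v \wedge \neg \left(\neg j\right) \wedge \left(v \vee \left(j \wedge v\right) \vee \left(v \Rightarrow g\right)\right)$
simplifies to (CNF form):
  $j \wedge v$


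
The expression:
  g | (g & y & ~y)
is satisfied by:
  {g: True}


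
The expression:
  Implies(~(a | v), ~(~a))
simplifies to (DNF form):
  a | v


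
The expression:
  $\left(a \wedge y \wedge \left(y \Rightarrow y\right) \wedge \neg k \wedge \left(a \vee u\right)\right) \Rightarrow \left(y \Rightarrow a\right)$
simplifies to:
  $\text{True}$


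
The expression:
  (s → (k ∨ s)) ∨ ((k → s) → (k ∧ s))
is always true.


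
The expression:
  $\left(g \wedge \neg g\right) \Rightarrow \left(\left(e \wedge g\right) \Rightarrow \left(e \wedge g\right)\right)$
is always true.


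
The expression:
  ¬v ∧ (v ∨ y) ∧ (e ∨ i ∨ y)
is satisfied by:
  {y: True, v: False}


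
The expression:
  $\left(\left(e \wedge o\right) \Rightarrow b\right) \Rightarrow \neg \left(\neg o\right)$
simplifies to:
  $o$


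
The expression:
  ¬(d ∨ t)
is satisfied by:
  {d: False, t: False}


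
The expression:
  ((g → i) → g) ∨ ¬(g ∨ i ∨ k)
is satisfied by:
  {g: True, i: False, k: False}
  {g: True, k: True, i: False}
  {g: True, i: True, k: False}
  {g: True, k: True, i: True}
  {k: False, i: False, g: False}


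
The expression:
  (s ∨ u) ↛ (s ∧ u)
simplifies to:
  (s ∧ ¬u) ∨ (u ∧ ¬s)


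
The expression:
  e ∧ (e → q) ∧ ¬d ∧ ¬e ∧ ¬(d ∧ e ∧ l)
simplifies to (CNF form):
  False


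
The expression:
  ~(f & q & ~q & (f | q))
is always true.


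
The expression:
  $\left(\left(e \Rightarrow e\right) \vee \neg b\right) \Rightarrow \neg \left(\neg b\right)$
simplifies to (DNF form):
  $b$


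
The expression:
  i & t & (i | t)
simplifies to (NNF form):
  i & t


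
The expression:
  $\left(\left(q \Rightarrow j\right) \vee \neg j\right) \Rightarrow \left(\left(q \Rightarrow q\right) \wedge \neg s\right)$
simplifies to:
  $\neg s$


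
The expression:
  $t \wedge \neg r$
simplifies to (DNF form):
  $t \wedge \neg r$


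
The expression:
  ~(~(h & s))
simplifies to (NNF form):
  h & s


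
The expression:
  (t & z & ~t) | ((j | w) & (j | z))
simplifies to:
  j | (w & z)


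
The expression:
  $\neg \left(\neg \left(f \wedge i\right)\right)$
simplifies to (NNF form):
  $f \wedge i$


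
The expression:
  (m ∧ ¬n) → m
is always true.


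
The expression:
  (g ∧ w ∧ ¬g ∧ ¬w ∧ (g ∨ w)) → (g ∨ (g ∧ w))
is always true.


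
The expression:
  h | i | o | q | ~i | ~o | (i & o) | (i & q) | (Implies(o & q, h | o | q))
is always true.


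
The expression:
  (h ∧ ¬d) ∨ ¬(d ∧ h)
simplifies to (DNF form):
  ¬d ∨ ¬h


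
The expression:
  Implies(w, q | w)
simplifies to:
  True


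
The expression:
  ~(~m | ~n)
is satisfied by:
  {m: True, n: True}


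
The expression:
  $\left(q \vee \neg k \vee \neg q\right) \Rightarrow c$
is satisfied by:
  {c: True}


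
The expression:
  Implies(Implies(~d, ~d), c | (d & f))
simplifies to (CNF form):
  (c | d) & (c | f)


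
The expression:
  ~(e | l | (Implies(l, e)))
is never true.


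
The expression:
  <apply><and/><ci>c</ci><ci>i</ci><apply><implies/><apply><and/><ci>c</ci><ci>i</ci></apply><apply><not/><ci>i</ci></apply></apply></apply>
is never true.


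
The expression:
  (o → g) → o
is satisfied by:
  {o: True}


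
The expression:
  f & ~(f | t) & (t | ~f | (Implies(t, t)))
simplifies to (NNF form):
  False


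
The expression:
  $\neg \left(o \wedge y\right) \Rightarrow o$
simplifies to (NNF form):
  $o$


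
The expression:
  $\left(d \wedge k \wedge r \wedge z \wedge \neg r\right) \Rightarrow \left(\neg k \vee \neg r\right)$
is always true.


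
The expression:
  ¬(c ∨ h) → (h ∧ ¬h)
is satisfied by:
  {c: True, h: True}
  {c: True, h: False}
  {h: True, c: False}


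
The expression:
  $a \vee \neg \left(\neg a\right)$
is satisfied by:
  {a: True}


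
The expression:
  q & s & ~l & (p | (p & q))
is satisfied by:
  {p: True, s: True, q: True, l: False}


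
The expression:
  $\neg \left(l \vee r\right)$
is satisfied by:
  {r: False, l: False}


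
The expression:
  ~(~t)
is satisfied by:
  {t: True}


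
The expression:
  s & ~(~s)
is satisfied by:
  {s: True}


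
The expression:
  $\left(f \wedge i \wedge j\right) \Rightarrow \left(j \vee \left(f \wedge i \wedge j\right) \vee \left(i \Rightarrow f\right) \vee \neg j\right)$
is always true.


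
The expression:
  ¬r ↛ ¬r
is never true.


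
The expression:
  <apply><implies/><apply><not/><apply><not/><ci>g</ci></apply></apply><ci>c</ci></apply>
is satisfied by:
  {c: True, g: False}
  {g: False, c: False}
  {g: True, c: True}


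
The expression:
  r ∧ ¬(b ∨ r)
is never true.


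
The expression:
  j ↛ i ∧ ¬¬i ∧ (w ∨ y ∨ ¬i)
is never true.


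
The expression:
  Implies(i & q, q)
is always true.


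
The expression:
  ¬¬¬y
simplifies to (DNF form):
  ¬y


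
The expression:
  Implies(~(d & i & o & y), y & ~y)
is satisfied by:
  {y: True, i: True, d: True, o: True}


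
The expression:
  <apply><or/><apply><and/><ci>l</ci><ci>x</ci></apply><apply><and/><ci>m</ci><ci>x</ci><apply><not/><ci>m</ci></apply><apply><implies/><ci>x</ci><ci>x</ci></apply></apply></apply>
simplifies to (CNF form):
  <apply><and/><ci>l</ci><ci>x</ci></apply>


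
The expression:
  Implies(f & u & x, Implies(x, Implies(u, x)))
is always true.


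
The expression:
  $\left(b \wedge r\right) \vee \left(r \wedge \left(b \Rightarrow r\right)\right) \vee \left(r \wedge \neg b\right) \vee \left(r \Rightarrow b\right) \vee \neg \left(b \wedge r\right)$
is always true.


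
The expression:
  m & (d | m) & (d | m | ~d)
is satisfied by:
  {m: True}


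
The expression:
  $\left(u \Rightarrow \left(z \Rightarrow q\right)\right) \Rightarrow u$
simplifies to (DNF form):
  $u$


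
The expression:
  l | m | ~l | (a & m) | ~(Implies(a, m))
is always true.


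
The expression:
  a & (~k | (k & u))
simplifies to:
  a & (u | ~k)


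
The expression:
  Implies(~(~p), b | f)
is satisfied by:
  {b: True, f: True, p: False}
  {b: True, p: False, f: False}
  {f: True, p: False, b: False}
  {f: False, p: False, b: False}
  {b: True, f: True, p: True}
  {b: True, p: True, f: False}
  {f: True, p: True, b: False}


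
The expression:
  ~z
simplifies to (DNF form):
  ~z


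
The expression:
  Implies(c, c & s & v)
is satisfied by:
  {s: True, v: True, c: False}
  {s: True, v: False, c: False}
  {v: True, s: False, c: False}
  {s: False, v: False, c: False}
  {s: True, c: True, v: True}


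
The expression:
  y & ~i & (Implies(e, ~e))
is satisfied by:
  {y: True, i: False, e: False}


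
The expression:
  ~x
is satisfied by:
  {x: False}


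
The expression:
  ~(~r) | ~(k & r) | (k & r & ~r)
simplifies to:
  True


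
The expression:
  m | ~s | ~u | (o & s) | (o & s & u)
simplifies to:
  m | o | ~s | ~u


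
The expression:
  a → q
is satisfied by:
  {q: True, a: False}
  {a: False, q: False}
  {a: True, q: True}


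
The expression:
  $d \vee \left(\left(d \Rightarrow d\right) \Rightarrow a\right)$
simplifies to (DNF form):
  $a \vee d$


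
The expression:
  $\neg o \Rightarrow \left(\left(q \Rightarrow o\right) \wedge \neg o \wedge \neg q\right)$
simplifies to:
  $o \vee \neg q$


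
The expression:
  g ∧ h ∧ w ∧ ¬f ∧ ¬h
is never true.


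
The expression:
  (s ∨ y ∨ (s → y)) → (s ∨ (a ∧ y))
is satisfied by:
  {a: True, s: True, y: True}
  {a: True, s: True, y: False}
  {s: True, y: True, a: False}
  {s: True, y: False, a: False}
  {a: True, y: True, s: False}


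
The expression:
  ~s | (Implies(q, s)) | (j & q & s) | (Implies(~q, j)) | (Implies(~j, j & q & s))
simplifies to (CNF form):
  True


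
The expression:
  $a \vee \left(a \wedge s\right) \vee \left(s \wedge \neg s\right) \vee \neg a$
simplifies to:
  $\text{True}$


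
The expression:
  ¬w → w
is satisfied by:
  {w: True}


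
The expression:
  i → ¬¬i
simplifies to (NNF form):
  True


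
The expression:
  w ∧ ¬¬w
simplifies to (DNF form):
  w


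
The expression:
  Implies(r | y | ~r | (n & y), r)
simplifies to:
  r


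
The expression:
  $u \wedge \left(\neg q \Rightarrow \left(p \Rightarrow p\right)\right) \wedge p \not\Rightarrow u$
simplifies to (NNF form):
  $\text{False}$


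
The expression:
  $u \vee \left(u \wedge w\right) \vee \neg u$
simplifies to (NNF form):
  $\text{True}$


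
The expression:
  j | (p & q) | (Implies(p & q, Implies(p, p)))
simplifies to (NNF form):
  True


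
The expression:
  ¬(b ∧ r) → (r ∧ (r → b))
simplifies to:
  b ∧ r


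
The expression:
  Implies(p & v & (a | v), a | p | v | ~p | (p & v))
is always true.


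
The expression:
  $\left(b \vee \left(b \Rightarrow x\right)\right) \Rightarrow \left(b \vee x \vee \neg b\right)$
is always true.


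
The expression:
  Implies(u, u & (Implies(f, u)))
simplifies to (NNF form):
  True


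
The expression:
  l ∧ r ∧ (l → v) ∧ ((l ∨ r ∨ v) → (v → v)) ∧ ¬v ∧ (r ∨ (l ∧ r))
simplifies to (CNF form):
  False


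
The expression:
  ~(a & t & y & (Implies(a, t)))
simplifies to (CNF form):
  ~a | ~t | ~y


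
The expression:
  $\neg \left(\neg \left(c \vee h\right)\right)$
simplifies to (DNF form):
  $c \vee h$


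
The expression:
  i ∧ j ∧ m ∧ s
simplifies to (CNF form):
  i ∧ j ∧ m ∧ s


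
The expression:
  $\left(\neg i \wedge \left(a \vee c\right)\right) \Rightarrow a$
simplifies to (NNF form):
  $a \vee i \vee \neg c$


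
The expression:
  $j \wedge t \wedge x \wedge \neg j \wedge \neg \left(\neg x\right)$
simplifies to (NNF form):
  $\text{False}$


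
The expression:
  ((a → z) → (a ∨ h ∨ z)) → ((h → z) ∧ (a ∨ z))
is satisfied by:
  {z: True, h: False}
  {h: False, z: False}
  {h: True, z: True}


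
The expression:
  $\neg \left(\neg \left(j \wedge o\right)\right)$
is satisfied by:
  {j: True, o: True}


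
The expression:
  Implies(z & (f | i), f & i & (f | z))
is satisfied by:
  {f: False, z: False, i: False}
  {i: True, f: False, z: False}
  {f: True, i: False, z: False}
  {i: True, f: True, z: False}
  {z: True, i: False, f: False}
  {i: True, z: True, f: True}


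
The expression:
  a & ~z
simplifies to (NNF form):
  a & ~z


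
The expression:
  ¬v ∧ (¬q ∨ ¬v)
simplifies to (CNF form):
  ¬v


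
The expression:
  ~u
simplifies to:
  ~u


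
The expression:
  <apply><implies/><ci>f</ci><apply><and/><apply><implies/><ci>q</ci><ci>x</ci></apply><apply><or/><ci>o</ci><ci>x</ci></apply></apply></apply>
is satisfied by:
  {x: True, o: True, q: False, f: False}
  {x: True, o: False, q: False, f: False}
  {x: True, q: True, o: True, f: False}
  {x: True, q: True, o: False, f: False}
  {o: True, x: False, q: False, f: False}
  {o: False, x: False, q: False, f: False}
  {q: True, o: True, x: False, f: False}
  {q: True, o: False, x: False, f: False}
  {f: True, x: True, o: True, q: False}
  {f: True, x: True, o: False, q: False}
  {f: True, x: True, q: True, o: True}
  {f: True, x: True, q: True, o: False}
  {f: True, o: True, q: False, x: False}


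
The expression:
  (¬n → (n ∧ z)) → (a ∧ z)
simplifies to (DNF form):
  (a ∧ z) ∨ ¬n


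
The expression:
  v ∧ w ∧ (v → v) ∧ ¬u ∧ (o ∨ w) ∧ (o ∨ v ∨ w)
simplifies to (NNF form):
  v ∧ w ∧ ¬u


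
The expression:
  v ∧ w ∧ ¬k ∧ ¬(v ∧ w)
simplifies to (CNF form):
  False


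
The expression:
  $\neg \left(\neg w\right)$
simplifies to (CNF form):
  $w$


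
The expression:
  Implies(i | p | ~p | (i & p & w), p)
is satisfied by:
  {p: True}


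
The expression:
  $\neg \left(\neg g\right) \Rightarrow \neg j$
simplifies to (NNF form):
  $\neg g \vee \neg j$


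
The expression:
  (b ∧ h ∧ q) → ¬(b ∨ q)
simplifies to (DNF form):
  ¬b ∨ ¬h ∨ ¬q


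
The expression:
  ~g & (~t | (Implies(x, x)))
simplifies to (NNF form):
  ~g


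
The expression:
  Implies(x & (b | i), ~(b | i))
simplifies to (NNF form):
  ~x | (~b & ~i)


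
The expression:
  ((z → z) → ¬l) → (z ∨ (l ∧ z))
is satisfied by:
  {z: True, l: True}
  {z: True, l: False}
  {l: True, z: False}


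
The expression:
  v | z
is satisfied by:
  {z: True, v: True}
  {z: True, v: False}
  {v: True, z: False}


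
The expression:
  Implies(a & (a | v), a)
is always true.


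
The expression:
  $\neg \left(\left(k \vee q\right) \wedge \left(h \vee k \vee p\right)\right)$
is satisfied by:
  {p: False, k: False, q: False, h: False}
  {h: True, p: False, k: False, q: False}
  {p: True, h: False, k: False, q: False}
  {h: True, p: True, k: False, q: False}
  {q: True, h: False, p: False, k: False}


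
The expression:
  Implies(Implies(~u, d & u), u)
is always true.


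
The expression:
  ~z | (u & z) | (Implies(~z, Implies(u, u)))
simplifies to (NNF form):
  True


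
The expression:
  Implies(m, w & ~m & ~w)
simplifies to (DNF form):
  ~m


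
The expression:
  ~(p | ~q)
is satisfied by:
  {q: True, p: False}


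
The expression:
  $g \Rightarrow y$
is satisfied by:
  {y: True, g: False}
  {g: False, y: False}
  {g: True, y: True}


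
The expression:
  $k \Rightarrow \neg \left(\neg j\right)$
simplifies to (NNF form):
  $j \vee \neg k$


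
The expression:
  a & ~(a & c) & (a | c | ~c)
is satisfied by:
  {a: True, c: False}


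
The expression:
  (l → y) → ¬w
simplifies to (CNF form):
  (l ∨ ¬w) ∧ (¬w ∨ ¬y)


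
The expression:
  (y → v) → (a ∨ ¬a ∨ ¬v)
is always true.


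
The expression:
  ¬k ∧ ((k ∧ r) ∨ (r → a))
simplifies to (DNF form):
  (a ∧ ¬k) ∨ (¬k ∧ ¬r)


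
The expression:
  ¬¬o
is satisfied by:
  {o: True}


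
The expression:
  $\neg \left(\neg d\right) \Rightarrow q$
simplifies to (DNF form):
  $q \vee \neg d$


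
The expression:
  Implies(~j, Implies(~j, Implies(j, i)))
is always true.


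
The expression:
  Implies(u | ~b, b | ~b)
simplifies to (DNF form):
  True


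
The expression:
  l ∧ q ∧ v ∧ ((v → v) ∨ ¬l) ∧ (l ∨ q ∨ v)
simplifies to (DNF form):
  l ∧ q ∧ v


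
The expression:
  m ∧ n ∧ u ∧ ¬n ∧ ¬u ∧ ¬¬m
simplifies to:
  False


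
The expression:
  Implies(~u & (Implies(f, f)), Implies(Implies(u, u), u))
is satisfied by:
  {u: True}


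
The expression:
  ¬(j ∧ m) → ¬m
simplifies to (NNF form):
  j ∨ ¬m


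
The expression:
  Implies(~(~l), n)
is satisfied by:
  {n: True, l: False}
  {l: False, n: False}
  {l: True, n: True}


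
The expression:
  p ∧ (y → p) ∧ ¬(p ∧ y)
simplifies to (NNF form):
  p ∧ ¬y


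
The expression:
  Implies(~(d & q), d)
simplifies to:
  d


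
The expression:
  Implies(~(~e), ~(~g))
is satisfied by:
  {g: True, e: False}
  {e: False, g: False}
  {e: True, g: True}


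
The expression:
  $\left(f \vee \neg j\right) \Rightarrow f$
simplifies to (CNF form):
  $f \vee j$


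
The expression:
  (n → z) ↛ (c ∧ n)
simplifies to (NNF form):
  (z ∧ ¬c) ∨ ¬n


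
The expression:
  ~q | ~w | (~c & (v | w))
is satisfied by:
  {w: False, c: False, q: False}
  {q: True, w: False, c: False}
  {c: True, w: False, q: False}
  {q: True, c: True, w: False}
  {w: True, q: False, c: False}
  {q: True, w: True, c: False}
  {c: True, w: True, q: False}


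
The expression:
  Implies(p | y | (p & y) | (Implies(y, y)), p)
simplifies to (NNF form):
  p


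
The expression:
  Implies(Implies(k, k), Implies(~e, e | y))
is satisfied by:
  {y: True, e: True}
  {y: True, e: False}
  {e: True, y: False}


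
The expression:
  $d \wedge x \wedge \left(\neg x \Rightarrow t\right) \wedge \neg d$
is never true.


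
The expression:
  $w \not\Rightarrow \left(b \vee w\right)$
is never true.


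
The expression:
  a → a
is always true.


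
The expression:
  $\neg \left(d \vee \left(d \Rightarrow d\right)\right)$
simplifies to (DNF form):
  $\text{False}$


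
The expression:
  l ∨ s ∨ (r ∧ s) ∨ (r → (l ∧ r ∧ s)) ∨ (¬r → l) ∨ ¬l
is always true.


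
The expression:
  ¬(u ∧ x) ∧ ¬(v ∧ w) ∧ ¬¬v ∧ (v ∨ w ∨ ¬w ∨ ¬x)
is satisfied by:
  {v: True, u: False, w: False, x: False}
  {x: True, v: True, u: False, w: False}
  {u: True, v: True, x: False, w: False}


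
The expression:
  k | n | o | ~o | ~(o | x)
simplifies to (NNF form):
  True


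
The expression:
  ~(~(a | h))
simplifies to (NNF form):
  a | h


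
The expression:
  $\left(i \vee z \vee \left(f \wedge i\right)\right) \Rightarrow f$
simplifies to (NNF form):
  $f \vee \left(\neg i \wedge \neg z\right)$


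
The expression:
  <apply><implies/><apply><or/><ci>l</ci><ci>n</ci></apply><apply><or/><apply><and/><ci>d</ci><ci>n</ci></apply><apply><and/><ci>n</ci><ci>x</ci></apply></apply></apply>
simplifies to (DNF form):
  <apply><or/><apply><and/><ci>d</ci><ci>n</ci></apply><apply><and/><ci>n</ci><ci>x</ci></apply><apply><and/><apply><not/><ci>l</ci></apply><apply><not/><ci>n</ci></apply></apply></apply>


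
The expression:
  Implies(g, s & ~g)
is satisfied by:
  {g: False}


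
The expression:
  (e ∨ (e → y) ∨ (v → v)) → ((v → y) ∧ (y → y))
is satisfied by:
  {y: True, v: False}
  {v: False, y: False}
  {v: True, y: True}


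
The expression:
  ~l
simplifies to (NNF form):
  ~l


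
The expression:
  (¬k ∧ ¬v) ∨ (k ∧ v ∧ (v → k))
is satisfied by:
  {v: False, k: False}
  {k: True, v: True}


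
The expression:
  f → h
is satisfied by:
  {h: True, f: False}
  {f: False, h: False}
  {f: True, h: True}


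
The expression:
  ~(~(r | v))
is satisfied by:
  {r: True, v: True}
  {r: True, v: False}
  {v: True, r: False}


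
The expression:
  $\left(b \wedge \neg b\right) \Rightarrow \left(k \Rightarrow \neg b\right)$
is always true.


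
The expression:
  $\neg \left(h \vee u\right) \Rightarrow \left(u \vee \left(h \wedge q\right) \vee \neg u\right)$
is always true.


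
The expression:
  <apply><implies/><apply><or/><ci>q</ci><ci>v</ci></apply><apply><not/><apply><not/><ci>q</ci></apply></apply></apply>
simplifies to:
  <apply><or/><ci>q</ci><apply><not/><ci>v</ci></apply></apply>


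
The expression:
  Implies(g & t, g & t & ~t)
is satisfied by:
  {g: False, t: False}
  {t: True, g: False}
  {g: True, t: False}


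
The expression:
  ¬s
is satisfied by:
  {s: False}


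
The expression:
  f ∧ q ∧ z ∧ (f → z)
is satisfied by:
  {z: True, f: True, q: True}


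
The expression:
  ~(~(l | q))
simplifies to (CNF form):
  l | q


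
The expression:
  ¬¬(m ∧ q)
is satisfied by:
  {m: True, q: True}


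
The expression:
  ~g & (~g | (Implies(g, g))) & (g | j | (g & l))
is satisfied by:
  {j: True, g: False}


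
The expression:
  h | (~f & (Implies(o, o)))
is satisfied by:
  {h: True, f: False}
  {f: False, h: False}
  {f: True, h: True}


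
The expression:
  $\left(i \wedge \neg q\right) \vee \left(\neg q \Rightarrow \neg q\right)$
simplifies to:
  $\text{True}$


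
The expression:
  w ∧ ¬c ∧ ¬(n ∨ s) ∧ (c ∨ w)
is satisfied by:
  {w: True, n: False, c: False, s: False}


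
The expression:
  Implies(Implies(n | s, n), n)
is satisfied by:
  {n: True, s: True}
  {n: True, s: False}
  {s: True, n: False}


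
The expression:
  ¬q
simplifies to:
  ¬q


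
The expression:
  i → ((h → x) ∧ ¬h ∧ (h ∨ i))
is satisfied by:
  {h: False, i: False}
  {i: True, h: False}
  {h: True, i: False}


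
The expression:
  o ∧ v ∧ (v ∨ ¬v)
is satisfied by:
  {o: True, v: True}


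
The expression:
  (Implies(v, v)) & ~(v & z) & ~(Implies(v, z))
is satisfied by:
  {v: True, z: False}


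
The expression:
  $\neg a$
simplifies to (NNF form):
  $\neg a$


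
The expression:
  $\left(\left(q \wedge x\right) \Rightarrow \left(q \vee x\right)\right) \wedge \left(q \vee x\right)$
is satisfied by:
  {x: True, q: True}
  {x: True, q: False}
  {q: True, x: False}


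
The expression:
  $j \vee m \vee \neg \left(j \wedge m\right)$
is always true.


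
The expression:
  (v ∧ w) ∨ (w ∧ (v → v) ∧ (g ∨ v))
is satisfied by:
  {v: True, g: True, w: True}
  {v: True, w: True, g: False}
  {g: True, w: True, v: False}


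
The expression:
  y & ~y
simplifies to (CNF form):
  False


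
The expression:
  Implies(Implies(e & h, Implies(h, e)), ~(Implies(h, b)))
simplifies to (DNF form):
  h & ~b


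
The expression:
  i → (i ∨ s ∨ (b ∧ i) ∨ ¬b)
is always true.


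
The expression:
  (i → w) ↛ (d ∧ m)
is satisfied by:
  {w: True, d: False, m: False, i: False}
  {i: False, d: False, w: False, m: False}
  {i: True, w: True, d: False, m: False}
  {m: True, w: True, i: False, d: False}
  {m: True, i: False, d: False, w: False}
  {m: True, i: True, w: True, d: False}
  {w: True, d: True, m: False, i: False}
  {d: True, m: False, w: False, i: False}
  {i: True, d: True, w: True, m: False}


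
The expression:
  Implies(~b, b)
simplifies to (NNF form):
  b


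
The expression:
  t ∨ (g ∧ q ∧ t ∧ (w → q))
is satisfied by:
  {t: True}


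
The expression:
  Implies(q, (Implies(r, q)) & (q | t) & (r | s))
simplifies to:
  r | s | ~q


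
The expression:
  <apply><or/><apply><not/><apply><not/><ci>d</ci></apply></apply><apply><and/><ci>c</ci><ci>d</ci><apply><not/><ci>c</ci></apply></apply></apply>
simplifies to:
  <ci>d</ci>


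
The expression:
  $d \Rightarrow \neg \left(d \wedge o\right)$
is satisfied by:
  {o: False, d: False}
  {d: True, o: False}
  {o: True, d: False}


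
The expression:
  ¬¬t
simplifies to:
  t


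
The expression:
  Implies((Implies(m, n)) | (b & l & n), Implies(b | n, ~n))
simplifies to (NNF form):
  ~n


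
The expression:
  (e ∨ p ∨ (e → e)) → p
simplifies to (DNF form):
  p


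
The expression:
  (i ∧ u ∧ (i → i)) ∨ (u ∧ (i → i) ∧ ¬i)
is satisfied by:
  {u: True}


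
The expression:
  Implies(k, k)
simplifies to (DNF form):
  True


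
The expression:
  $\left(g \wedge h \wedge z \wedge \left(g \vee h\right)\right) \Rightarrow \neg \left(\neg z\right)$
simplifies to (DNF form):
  $\text{True}$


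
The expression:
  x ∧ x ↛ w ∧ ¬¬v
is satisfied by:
  {x: True, v: True, w: False}


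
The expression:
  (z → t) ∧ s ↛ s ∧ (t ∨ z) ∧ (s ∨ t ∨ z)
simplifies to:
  False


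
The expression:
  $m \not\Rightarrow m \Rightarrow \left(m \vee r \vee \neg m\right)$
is always true.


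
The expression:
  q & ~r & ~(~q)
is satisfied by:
  {q: True, r: False}


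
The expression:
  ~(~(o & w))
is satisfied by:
  {w: True, o: True}


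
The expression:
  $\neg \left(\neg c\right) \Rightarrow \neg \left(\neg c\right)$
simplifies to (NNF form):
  $\text{True}$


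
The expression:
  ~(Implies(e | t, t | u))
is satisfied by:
  {e: True, u: False, t: False}


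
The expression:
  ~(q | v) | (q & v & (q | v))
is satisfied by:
  {v: False, q: False}
  {q: True, v: True}


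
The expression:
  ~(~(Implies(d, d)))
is always true.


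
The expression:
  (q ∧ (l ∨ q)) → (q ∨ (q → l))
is always true.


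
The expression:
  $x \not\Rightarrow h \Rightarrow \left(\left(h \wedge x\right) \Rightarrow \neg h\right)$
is always true.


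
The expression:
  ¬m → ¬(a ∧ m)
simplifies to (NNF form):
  True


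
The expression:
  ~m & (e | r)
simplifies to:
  ~m & (e | r)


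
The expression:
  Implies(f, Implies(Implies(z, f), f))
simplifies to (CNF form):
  True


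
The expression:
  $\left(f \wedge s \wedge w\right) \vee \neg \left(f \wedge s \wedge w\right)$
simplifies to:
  $\text{True}$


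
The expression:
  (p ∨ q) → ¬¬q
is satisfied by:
  {q: True, p: False}
  {p: False, q: False}
  {p: True, q: True}


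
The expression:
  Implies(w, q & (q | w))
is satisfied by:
  {q: True, w: False}
  {w: False, q: False}
  {w: True, q: True}


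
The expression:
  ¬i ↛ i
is always true.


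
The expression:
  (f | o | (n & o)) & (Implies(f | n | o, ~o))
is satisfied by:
  {f: True, o: False}


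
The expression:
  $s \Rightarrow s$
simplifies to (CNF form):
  $\text{True}$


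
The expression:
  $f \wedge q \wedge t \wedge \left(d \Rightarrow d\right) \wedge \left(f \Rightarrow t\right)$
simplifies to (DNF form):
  $f \wedge q \wedge t$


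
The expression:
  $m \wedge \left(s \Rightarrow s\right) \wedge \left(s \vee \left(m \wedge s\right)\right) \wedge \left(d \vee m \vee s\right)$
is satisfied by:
  {m: True, s: True}


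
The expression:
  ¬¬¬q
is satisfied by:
  {q: False}


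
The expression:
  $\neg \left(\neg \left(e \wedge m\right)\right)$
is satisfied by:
  {m: True, e: True}


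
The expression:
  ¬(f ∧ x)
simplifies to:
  ¬f ∨ ¬x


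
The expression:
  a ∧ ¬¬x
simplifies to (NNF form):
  a ∧ x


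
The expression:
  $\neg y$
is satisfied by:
  {y: False}


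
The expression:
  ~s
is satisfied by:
  {s: False}


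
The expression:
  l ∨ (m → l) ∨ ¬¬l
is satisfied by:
  {l: True, m: False}
  {m: False, l: False}
  {m: True, l: True}


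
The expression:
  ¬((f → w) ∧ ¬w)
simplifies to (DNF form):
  f ∨ w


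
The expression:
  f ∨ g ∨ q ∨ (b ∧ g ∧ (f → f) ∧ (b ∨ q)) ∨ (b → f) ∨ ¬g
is always true.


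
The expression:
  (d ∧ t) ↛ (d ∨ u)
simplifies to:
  False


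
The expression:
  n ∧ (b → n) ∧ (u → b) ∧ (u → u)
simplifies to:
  n ∧ (b ∨ ¬u)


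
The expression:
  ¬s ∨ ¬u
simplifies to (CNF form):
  ¬s ∨ ¬u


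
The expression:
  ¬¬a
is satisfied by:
  {a: True}


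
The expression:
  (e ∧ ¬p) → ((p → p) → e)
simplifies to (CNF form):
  True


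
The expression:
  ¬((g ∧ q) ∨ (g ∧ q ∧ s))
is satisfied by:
  {g: False, q: False}
  {q: True, g: False}
  {g: True, q: False}


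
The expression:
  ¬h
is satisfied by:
  {h: False}


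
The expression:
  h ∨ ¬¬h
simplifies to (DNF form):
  h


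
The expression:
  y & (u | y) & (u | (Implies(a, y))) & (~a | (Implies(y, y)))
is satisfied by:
  {y: True}


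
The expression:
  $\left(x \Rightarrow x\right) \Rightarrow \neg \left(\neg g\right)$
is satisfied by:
  {g: True}


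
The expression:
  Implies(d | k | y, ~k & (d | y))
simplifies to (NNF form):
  ~k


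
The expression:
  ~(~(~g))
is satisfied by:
  {g: False}


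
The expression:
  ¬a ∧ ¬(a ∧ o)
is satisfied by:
  {a: False}


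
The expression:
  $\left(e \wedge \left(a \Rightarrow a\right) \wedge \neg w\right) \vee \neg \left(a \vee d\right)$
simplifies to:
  $\left(e \vee \neg a\right) \wedge \left(e \vee \neg d\right) \wedge \left(\neg a \vee \neg w\right) \wedge \left(\neg d \vee \neg w\right)$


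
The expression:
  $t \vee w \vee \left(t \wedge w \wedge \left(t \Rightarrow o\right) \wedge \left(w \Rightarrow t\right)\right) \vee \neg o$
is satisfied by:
  {t: True, w: True, o: False}
  {t: True, w: False, o: False}
  {w: True, t: False, o: False}
  {t: False, w: False, o: False}
  {t: True, o: True, w: True}
  {t: True, o: True, w: False}
  {o: True, w: True, t: False}


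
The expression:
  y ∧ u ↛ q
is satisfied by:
  {u: True, y: True, q: False}


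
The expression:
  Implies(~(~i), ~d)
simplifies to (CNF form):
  ~d | ~i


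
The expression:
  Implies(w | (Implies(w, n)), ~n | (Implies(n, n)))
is always true.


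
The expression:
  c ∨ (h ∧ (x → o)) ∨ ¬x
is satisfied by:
  {c: True, h: True, o: True, x: False}
  {c: True, h: True, o: False, x: False}
  {c: True, o: True, h: False, x: False}
  {c: True, o: False, h: False, x: False}
  {h: True, o: True, c: False, x: False}
  {h: True, o: False, c: False, x: False}
  {o: True, c: False, h: False, x: False}
  {o: False, c: False, h: False, x: False}
  {x: True, c: True, h: True, o: True}
  {x: True, c: True, h: True, o: False}
  {x: True, c: True, o: True, h: False}
  {x: True, c: True, o: False, h: False}
  {x: True, h: True, o: True, c: False}


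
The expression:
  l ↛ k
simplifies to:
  l ∧ ¬k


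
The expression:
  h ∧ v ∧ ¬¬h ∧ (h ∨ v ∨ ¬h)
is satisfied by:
  {h: True, v: True}


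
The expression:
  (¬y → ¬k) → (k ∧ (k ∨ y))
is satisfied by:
  {k: True}


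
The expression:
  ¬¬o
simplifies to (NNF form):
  o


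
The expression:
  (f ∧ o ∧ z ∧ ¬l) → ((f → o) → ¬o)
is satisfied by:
  {l: True, o: False, z: False, f: False}
  {f: False, o: False, l: False, z: False}
  {f: True, l: True, o: False, z: False}
  {f: True, o: False, l: False, z: False}
  {z: True, l: True, f: False, o: False}
  {z: True, f: False, o: False, l: False}
  {z: True, f: True, l: True, o: False}
  {z: True, f: True, o: False, l: False}
  {l: True, o: True, z: False, f: False}
  {o: True, z: False, l: False, f: False}
  {f: True, o: True, l: True, z: False}
  {f: True, o: True, z: False, l: False}
  {l: True, o: True, z: True, f: False}
  {o: True, z: True, f: False, l: False}
  {f: True, o: True, z: True, l: True}


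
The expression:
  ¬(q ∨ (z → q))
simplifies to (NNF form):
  z ∧ ¬q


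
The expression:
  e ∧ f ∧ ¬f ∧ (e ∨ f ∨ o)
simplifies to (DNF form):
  False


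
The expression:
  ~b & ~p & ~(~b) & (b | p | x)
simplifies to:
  False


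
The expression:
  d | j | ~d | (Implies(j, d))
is always true.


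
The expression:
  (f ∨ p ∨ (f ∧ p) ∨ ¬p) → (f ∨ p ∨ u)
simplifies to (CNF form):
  f ∨ p ∨ u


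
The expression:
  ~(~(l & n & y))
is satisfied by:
  {n: True, y: True, l: True}


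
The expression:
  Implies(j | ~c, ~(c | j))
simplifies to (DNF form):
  ~j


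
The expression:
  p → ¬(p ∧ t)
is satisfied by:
  {p: False, t: False}
  {t: True, p: False}
  {p: True, t: False}


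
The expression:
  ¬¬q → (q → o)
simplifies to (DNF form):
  o ∨ ¬q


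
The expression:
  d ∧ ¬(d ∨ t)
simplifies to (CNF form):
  False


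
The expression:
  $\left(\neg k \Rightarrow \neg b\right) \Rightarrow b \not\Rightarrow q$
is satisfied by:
  {b: True, k: False, q: False}
  {q: True, b: True, k: False}
  {k: True, b: True, q: False}


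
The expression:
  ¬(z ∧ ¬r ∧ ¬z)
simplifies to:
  True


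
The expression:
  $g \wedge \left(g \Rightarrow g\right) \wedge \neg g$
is never true.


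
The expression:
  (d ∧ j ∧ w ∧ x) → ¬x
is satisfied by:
  {w: False, d: False, x: False, j: False}
  {j: True, w: False, d: False, x: False}
  {x: True, w: False, d: False, j: False}
  {j: True, x: True, w: False, d: False}
  {d: True, j: False, w: False, x: False}
  {j: True, d: True, w: False, x: False}
  {x: True, d: True, j: False, w: False}
  {j: True, x: True, d: True, w: False}
  {w: True, x: False, d: False, j: False}
  {j: True, w: True, x: False, d: False}
  {x: True, w: True, j: False, d: False}
  {j: True, x: True, w: True, d: False}
  {d: True, w: True, x: False, j: False}
  {j: True, d: True, w: True, x: False}
  {x: True, d: True, w: True, j: False}


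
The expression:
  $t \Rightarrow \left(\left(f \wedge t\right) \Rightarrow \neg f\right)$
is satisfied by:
  {t: False, f: False}
  {f: True, t: False}
  {t: True, f: False}


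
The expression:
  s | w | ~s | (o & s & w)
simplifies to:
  True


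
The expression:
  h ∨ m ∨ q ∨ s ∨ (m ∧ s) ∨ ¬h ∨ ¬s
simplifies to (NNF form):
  True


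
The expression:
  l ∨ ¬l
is always true.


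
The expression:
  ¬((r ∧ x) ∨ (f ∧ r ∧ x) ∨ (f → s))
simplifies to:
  f ∧ ¬s ∧ (¬r ∨ ¬x)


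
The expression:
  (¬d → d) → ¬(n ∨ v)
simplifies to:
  (¬n ∧ ¬v) ∨ ¬d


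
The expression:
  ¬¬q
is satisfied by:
  {q: True}


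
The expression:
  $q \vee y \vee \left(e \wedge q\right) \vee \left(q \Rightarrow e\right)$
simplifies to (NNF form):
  $\text{True}$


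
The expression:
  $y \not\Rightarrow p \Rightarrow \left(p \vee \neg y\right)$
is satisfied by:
  {p: True, y: False}
  {y: False, p: False}
  {y: True, p: True}


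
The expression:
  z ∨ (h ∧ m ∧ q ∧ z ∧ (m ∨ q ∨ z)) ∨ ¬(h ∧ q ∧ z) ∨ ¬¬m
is always true.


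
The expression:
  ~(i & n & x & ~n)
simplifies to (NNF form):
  True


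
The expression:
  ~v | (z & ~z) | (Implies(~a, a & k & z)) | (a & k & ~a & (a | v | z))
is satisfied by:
  {a: True, v: False}
  {v: False, a: False}
  {v: True, a: True}


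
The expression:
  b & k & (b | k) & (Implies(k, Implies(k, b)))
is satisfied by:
  {b: True, k: True}


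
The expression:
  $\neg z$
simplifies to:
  $\neg z$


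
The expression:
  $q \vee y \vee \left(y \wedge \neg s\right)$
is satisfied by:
  {y: True, q: True}
  {y: True, q: False}
  {q: True, y: False}


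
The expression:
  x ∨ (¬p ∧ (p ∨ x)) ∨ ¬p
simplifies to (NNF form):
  x ∨ ¬p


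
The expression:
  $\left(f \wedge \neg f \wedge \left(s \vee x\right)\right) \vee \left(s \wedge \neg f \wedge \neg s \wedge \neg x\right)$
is never true.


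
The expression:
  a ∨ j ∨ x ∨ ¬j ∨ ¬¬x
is always true.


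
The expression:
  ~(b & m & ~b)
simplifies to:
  True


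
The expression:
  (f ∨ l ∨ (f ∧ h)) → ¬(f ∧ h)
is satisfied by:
  {h: False, f: False}
  {f: True, h: False}
  {h: True, f: False}


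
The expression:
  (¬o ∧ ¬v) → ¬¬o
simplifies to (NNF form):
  o ∨ v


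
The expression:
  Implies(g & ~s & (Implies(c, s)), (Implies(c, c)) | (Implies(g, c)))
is always true.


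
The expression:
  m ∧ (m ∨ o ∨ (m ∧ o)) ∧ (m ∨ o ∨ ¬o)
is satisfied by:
  {m: True}


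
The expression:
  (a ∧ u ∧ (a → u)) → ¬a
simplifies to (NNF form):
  ¬a ∨ ¬u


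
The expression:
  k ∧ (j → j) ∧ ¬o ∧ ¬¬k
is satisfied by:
  {k: True, o: False}


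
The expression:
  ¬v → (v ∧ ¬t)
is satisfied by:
  {v: True}


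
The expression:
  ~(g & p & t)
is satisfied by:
  {p: False, t: False, g: False}
  {g: True, p: False, t: False}
  {t: True, p: False, g: False}
  {g: True, t: True, p: False}
  {p: True, g: False, t: False}
  {g: True, p: True, t: False}
  {t: True, p: True, g: False}


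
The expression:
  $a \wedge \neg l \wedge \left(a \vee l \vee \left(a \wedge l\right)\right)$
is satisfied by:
  {a: True, l: False}


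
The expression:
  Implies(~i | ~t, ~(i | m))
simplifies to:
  (i & t) | (~i & ~m)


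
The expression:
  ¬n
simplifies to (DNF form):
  ¬n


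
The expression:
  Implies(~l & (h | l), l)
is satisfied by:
  {l: True, h: False}
  {h: False, l: False}
  {h: True, l: True}


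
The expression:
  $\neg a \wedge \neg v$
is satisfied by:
  {v: False, a: False}


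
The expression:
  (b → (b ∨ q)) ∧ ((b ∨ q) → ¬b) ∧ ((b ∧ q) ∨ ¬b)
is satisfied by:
  {b: False}


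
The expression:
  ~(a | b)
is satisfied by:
  {b: False, a: False}


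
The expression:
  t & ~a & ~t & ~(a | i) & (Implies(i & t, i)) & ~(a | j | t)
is never true.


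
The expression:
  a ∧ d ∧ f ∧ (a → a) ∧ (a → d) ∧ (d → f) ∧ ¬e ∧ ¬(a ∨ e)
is never true.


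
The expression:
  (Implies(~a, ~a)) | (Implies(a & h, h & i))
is always true.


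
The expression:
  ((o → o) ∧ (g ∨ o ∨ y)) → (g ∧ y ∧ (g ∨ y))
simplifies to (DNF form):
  (g ∧ y) ∨ (g ∧ ¬g) ∨ (g ∧ y ∧ ¬o) ∨ (g ∧ y ∧ ¬y) ∨ (g ∧ ¬g ∧ ¬o) ∨ (g ∧ ¬g ∧ ¬y) ∨ (y ∧ ¬o ∧ ¬y) ∨ (¬g ∧ ¬o ∧ ¬y)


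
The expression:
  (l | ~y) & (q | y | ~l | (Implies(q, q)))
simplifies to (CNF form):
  l | ~y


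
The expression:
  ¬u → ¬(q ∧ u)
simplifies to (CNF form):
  True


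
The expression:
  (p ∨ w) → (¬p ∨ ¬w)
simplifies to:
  ¬p ∨ ¬w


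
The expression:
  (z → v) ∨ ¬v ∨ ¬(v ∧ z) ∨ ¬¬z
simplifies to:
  True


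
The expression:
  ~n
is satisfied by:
  {n: False}


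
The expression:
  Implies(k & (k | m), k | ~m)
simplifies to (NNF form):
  True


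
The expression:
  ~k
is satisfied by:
  {k: False}


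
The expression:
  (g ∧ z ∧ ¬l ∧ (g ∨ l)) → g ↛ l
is always true.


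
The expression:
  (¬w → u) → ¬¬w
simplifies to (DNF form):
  w ∨ ¬u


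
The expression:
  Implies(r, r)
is always true.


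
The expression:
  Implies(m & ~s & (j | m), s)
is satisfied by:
  {s: True, m: False}
  {m: False, s: False}
  {m: True, s: True}


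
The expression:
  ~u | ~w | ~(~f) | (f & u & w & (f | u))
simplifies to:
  f | ~u | ~w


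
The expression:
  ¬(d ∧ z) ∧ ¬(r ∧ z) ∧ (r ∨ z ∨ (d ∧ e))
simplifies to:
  (¬d ∨ ¬z) ∧ (¬r ∨ ¬z) ∧ (d ∨ r ∨ z) ∧ (e ∨ r ∨ z)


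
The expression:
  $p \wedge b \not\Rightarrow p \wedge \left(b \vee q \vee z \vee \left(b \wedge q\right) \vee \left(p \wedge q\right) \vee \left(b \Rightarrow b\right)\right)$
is never true.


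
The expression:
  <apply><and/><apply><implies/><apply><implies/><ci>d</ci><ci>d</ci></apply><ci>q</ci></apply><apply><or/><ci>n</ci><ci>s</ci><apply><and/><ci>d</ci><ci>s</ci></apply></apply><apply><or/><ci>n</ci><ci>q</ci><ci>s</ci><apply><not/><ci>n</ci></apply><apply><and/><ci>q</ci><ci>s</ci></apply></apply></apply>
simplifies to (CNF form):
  <apply><and/><ci>q</ci><apply><or/><ci>n</ci><ci>s</ci></apply></apply>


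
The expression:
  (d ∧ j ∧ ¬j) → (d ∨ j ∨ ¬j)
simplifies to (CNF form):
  True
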